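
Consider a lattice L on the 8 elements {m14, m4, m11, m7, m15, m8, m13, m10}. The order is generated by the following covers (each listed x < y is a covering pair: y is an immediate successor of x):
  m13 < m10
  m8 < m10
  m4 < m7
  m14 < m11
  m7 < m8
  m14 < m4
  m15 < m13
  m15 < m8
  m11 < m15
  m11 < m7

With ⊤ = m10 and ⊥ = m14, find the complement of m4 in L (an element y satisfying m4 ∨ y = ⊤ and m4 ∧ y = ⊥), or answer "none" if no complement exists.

m13

Need y with m4 ∨ y = m10 and m4 ∧ y = m14.
Checking each element gives: m13.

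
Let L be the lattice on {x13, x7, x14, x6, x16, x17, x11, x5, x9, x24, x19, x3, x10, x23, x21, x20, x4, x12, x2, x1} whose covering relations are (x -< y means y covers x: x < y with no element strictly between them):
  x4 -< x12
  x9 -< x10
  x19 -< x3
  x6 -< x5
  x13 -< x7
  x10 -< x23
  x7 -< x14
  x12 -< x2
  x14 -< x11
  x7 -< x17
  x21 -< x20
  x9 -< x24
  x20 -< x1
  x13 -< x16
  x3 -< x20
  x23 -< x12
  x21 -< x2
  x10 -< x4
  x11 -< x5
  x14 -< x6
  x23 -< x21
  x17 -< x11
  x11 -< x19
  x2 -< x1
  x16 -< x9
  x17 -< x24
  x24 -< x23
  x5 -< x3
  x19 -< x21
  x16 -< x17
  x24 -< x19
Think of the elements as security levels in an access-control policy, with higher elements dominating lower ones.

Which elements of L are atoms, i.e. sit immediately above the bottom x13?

The atoms are exactly the elements that cover x13: x16, x7.

x16, x7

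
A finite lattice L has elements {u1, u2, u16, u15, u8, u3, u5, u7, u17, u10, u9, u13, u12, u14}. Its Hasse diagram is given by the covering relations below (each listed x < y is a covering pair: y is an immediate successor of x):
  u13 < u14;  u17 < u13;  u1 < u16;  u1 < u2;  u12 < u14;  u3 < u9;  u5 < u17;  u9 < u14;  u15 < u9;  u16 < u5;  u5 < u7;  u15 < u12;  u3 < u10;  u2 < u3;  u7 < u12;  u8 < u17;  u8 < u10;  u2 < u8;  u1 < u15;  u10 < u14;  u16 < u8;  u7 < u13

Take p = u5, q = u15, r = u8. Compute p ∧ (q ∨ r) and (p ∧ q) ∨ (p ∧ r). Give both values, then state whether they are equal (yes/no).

u5; u16; no

q ∨ r = u14, so p ∧ (q ∨ r) = u5 ∧ u14 = u5.
p ∧ q = u1 and p ∧ r = u16, so (p ∧ q) ∨ (p ∧ r) = u1 ∨ u16 = u16.
Equal: no.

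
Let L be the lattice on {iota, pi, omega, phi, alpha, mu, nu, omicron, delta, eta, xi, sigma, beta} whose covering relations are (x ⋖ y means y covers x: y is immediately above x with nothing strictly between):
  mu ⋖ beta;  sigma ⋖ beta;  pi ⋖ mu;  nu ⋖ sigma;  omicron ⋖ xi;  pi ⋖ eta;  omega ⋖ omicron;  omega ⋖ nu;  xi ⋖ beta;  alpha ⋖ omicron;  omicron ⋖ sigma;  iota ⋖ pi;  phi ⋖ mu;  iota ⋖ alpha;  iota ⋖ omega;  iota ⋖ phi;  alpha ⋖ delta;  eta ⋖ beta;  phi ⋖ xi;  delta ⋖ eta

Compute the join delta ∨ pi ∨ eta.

Common upper bounds of {delta, pi, eta}: beta, eta.
The least among these is eta.

eta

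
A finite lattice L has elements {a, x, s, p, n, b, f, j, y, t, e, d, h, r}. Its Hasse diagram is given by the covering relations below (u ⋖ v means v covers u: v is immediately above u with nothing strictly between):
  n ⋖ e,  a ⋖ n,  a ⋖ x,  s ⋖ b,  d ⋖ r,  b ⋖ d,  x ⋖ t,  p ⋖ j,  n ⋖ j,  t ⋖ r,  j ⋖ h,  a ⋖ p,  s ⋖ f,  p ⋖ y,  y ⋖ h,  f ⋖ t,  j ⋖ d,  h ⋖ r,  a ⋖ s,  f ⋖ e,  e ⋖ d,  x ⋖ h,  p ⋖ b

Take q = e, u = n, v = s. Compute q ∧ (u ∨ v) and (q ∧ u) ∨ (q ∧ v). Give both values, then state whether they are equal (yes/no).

u ∨ v = e, so q ∧ (u ∨ v) = e ∧ e = e.
q ∧ u = n and q ∧ v = s, so (q ∧ u) ∨ (q ∧ v) = n ∨ s = e.
Equal: yes.

e; e; yes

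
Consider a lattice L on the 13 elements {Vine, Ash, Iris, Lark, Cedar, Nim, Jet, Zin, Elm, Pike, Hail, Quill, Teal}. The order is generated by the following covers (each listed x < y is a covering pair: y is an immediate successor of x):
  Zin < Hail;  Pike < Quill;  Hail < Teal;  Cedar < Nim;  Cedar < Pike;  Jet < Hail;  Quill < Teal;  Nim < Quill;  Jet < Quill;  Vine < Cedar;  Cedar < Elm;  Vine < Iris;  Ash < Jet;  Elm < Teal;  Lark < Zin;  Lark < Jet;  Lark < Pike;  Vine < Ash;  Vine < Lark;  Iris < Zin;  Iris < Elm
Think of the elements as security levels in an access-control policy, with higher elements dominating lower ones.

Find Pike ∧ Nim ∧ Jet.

Vine

Common lower bounds of {Pike, Nim, Jet}: Vine.
The greatest among these is Vine.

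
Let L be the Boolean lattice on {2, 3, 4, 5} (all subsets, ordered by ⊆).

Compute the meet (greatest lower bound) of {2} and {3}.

Under ⊆, meet is intersection: {2} ∩ {3} = ∅.

∅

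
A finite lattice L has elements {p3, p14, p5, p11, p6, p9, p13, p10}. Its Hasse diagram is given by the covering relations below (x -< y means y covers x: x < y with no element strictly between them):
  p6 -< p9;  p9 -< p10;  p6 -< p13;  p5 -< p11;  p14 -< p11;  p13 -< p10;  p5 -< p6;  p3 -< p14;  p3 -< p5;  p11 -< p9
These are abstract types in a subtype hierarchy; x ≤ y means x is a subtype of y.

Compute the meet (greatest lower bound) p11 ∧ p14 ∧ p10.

p14

Common lower bounds of {p11, p14, p10}: p14, p3.
The greatest among these is p14.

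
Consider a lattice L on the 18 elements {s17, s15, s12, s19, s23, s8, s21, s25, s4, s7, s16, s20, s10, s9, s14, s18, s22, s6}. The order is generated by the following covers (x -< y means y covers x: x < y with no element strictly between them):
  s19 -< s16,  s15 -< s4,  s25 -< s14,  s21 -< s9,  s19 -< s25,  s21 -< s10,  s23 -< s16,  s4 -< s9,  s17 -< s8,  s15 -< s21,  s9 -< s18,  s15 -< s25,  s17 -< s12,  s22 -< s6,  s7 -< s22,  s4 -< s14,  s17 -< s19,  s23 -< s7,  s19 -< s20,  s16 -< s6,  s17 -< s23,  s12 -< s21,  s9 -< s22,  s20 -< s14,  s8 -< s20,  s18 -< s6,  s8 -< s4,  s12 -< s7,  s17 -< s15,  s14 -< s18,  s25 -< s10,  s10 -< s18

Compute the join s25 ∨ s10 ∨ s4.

s18

Common upper bounds of {s25, s10, s4}: s18, s6.
The least among these is s18.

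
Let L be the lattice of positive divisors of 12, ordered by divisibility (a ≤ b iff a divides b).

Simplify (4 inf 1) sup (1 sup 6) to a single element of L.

4 ∧ 1 = 1
1 ∨ 6 = 6
1 ∨ 6 = 6

6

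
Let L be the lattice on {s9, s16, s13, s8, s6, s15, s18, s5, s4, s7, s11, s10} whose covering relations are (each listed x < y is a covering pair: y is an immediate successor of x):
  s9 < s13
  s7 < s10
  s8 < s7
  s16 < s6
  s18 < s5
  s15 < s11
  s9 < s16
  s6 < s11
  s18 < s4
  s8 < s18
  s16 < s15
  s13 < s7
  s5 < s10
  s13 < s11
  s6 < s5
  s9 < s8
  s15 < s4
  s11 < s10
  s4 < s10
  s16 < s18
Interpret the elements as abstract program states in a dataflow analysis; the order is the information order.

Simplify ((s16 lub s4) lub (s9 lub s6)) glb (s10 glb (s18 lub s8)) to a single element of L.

s18

s16 ∨ s4 = s4
s9 ∨ s6 = s6
s4 ∨ s6 = s10
s18 ∨ s8 = s18
s10 ∧ s18 = s18
s10 ∧ s18 = s18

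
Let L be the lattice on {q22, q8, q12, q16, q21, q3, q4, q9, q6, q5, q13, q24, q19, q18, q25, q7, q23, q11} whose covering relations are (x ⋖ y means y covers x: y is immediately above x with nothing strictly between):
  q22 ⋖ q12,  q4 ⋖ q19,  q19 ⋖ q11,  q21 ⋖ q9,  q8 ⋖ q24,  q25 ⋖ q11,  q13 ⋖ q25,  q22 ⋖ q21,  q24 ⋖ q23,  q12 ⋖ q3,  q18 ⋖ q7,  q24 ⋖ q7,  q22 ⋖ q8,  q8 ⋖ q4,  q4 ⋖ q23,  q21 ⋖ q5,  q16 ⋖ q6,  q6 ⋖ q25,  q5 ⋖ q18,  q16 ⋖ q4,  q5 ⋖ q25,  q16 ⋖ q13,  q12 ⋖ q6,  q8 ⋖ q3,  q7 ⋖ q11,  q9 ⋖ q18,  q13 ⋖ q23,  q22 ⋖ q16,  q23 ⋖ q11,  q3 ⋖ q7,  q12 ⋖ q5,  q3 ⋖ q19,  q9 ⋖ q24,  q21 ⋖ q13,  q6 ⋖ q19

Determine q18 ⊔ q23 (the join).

Common upper bounds of {q18, q23}: q11.
The least among these is q11.

q11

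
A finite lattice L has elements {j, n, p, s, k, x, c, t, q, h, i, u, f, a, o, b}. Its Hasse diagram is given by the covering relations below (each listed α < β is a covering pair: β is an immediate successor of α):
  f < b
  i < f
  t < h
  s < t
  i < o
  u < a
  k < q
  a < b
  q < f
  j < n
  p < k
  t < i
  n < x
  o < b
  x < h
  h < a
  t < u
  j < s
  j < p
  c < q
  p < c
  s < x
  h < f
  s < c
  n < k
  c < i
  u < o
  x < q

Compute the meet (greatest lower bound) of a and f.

Common lower bounds of {a, f}: h, j, n, s, t, x.
The greatest among these is h.

h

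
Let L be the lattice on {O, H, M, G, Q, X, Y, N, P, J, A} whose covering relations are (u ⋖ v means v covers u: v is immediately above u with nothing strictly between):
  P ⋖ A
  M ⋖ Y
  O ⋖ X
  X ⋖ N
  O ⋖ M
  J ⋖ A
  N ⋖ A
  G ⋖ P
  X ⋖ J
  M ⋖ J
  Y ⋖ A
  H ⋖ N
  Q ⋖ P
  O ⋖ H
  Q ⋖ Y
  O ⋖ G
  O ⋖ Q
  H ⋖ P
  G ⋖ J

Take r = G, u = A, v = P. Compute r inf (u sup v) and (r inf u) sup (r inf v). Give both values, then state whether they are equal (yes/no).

G; G; yes

u sup v = A, so r inf (u sup v) = G inf A = G.
r inf u = G and r inf v = G, so (r inf u) sup (r inf v) = G sup G = G.
Equal: yes.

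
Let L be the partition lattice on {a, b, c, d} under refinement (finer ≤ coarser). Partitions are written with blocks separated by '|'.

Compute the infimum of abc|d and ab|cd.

The meet (common refinement) of abc|d and ab|cd intersects blocks pairwise, giving ab|c|d.

ab|c|d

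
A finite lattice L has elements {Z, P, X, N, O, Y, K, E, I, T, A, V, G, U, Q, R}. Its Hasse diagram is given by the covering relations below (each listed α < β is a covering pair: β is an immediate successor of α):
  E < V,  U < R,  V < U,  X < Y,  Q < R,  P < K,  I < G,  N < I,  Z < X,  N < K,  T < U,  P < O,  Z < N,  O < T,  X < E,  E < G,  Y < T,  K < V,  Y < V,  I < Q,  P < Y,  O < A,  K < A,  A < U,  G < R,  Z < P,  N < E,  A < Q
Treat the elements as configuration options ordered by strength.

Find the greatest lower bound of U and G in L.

E

Common lower bounds of {U, G}: E, N, X, Z.
The greatest among these is E.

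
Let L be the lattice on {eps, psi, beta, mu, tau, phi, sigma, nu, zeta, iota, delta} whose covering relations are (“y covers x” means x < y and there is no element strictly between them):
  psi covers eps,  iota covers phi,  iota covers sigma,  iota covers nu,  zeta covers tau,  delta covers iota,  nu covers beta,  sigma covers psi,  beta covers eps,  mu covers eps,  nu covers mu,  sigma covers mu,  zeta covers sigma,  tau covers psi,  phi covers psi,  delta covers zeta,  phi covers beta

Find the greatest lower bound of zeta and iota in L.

Common lower bounds of {zeta, iota}: eps, mu, psi, sigma.
The greatest among these is sigma.

sigma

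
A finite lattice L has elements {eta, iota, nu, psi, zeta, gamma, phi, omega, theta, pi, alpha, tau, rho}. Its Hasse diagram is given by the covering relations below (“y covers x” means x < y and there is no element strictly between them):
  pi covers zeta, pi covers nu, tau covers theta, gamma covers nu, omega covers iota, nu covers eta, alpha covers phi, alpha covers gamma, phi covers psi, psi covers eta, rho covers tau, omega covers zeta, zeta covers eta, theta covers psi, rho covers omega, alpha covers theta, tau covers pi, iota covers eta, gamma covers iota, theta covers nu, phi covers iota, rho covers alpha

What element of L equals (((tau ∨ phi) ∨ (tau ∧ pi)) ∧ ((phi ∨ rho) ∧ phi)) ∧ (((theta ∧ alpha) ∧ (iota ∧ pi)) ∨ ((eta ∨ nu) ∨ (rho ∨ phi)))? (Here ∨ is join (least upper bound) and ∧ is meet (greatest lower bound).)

tau ∨ phi = rho
tau ∧ pi = pi
rho ∨ pi = rho
phi ∨ rho = rho
rho ∧ phi = phi
rho ∧ phi = phi
theta ∧ alpha = theta
iota ∧ pi = eta
theta ∧ eta = eta
eta ∨ nu = nu
rho ∨ phi = rho
nu ∨ rho = rho
eta ∨ rho = rho
phi ∧ rho = phi

phi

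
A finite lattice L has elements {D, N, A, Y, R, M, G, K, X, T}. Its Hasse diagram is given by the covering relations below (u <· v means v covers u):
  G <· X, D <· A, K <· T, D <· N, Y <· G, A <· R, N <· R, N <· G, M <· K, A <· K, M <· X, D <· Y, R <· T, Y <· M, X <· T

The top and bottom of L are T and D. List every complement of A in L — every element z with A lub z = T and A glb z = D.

Need z with A ∨ z = T and A ∧ z = D.
Checking each element gives: G, X.

G, X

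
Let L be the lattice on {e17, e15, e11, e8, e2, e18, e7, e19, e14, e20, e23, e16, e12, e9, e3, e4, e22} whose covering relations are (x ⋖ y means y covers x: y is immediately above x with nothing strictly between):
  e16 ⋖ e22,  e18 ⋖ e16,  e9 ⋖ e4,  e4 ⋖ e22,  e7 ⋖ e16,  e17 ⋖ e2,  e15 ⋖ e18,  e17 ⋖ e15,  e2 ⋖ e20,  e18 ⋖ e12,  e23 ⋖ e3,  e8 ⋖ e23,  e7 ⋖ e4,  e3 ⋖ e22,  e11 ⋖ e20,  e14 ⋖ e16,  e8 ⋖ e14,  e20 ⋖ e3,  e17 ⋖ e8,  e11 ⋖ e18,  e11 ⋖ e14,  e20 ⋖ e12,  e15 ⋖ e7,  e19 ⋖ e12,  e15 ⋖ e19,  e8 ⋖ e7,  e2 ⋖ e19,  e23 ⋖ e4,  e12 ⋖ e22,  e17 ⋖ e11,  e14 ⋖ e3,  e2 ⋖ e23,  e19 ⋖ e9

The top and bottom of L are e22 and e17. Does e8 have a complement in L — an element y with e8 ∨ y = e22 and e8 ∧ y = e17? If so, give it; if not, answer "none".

Need y with e8 ∨ y = e22 and e8 ∧ y = e17.
Checking each element gives: e12.

e12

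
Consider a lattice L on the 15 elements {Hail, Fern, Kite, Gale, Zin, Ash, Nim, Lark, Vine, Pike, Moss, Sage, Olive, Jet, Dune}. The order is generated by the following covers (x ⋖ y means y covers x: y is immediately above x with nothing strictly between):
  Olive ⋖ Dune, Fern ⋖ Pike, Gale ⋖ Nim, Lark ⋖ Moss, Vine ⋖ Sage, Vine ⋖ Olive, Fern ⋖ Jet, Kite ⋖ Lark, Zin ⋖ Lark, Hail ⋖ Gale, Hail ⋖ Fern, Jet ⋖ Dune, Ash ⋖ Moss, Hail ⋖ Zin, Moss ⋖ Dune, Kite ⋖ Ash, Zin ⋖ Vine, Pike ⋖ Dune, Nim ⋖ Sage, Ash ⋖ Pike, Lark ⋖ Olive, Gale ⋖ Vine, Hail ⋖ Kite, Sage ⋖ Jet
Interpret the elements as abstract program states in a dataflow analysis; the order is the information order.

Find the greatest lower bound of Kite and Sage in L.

Common lower bounds of {Kite, Sage}: Hail.
The greatest among these is Hail.

Hail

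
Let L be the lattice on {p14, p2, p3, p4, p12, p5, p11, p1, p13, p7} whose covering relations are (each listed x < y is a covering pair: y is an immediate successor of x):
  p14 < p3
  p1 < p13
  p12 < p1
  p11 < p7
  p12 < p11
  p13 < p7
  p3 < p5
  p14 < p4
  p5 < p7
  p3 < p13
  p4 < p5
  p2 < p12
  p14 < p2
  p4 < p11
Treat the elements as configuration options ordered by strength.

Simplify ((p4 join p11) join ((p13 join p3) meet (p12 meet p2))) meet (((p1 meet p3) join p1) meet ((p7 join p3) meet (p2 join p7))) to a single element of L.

p12

p4 ∨ p11 = p11
p13 ∨ p3 = p13
p12 ∧ p2 = p2
p13 ∧ p2 = p2
p11 ∨ p2 = p11
p1 ∧ p3 = p14
p14 ∨ p1 = p1
p7 ∨ p3 = p7
p2 ∨ p7 = p7
p7 ∧ p7 = p7
p1 ∧ p7 = p1
p11 ∧ p1 = p12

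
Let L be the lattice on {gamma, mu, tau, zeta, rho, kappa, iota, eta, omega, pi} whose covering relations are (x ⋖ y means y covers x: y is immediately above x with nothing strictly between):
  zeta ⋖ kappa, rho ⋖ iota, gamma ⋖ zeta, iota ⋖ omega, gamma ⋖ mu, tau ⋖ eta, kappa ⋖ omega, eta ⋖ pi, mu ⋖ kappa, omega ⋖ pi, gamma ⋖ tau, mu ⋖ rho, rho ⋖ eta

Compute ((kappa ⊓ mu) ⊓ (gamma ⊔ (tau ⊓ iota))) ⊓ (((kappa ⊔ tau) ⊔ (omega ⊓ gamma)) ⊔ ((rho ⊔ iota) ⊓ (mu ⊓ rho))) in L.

gamma

kappa ∧ mu = mu
tau ∧ iota = gamma
gamma ∨ gamma = gamma
mu ∧ gamma = gamma
kappa ∨ tau = pi
omega ∧ gamma = gamma
pi ∨ gamma = pi
rho ∨ iota = iota
mu ∧ rho = mu
iota ∧ mu = mu
pi ∨ mu = pi
gamma ∧ pi = gamma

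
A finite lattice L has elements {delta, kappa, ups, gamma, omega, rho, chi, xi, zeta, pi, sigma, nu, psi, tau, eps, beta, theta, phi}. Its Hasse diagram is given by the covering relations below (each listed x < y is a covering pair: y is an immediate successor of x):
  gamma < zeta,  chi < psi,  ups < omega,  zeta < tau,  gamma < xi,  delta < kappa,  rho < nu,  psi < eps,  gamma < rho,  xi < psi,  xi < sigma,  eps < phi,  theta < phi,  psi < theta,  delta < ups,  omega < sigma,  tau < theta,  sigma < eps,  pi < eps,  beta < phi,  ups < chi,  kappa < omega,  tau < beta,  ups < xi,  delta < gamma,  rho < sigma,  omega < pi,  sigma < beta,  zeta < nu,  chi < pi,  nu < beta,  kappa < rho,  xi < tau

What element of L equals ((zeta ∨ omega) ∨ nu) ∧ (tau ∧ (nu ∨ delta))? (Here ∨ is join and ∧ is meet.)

zeta

zeta ∨ omega = beta
beta ∨ nu = beta
nu ∨ delta = nu
tau ∧ nu = zeta
beta ∧ zeta = zeta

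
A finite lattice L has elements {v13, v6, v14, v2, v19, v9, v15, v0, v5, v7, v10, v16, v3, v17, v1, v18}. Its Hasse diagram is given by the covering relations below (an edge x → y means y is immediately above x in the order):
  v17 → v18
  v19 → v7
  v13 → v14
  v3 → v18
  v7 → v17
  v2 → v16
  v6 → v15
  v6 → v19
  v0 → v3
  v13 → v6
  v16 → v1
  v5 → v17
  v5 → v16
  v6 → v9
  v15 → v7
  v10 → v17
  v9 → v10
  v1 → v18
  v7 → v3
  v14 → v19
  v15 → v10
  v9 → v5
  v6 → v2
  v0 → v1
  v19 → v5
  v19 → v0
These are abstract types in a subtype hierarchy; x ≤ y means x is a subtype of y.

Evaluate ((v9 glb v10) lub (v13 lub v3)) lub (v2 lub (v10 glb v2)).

v18

v9 ∧ v10 = v9
v13 ∨ v3 = v3
v9 ∨ v3 = v18
v10 ∧ v2 = v6
v2 ∨ v6 = v2
v18 ∨ v2 = v18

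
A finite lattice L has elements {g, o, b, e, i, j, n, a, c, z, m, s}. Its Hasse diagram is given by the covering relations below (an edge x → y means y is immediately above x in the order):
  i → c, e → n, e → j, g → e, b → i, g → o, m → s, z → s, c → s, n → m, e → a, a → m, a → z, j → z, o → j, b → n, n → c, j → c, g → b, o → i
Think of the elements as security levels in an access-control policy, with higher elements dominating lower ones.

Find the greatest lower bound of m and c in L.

n

Common lower bounds of {m, c}: b, e, g, n.
The greatest among these is n.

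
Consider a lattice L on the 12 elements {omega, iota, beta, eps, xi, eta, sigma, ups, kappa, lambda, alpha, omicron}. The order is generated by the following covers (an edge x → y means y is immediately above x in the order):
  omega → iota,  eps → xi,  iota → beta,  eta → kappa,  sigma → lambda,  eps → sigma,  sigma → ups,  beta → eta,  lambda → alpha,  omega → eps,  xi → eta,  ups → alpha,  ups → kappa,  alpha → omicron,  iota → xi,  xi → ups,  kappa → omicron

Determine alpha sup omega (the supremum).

alpha

Common upper bounds of {alpha, omega}: alpha, omicron.
The least among these is alpha.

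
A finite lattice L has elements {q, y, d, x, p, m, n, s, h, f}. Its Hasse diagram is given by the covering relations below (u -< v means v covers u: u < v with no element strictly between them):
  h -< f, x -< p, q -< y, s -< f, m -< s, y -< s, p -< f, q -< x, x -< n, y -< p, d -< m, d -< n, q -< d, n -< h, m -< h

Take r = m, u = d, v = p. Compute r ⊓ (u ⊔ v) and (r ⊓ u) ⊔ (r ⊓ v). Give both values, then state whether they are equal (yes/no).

m; d; no

u ⊔ v = f, so r ⊓ (u ⊔ v) = m ⊓ f = m.
r ⊓ u = d and r ⊓ v = q, so (r ⊓ u) ⊔ (r ⊓ v) = d ⊔ q = d.
Equal: no.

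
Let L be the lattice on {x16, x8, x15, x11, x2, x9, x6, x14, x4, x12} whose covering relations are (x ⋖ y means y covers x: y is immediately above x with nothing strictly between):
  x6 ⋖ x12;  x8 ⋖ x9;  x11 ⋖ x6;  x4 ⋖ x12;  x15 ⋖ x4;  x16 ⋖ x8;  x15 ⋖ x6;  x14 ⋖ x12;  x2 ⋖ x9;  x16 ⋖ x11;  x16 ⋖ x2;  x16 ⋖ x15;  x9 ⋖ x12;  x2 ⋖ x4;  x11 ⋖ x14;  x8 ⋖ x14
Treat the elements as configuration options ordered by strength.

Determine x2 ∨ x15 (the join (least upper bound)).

x4

Common upper bounds of {x2, x15}: x12, x4.
The least among these is x4.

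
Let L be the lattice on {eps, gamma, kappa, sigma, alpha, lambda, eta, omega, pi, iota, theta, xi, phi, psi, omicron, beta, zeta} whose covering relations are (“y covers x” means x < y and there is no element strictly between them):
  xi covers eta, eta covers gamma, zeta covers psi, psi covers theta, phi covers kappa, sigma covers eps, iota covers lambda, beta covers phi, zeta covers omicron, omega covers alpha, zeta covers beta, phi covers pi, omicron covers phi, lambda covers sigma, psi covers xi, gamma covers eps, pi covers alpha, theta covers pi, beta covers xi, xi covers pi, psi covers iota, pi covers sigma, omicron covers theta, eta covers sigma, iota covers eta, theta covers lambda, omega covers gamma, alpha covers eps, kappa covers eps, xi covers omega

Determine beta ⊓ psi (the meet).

Common lower bounds of {beta, psi}: alpha, eps, eta, gamma, omega, pi, sigma, xi.
The greatest among these is xi.

xi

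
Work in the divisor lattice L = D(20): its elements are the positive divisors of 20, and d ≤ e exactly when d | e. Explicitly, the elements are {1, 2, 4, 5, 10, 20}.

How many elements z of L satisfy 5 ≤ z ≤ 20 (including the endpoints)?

3

The interval [5, 20] = {10, 20, 5}, which has 3 elements.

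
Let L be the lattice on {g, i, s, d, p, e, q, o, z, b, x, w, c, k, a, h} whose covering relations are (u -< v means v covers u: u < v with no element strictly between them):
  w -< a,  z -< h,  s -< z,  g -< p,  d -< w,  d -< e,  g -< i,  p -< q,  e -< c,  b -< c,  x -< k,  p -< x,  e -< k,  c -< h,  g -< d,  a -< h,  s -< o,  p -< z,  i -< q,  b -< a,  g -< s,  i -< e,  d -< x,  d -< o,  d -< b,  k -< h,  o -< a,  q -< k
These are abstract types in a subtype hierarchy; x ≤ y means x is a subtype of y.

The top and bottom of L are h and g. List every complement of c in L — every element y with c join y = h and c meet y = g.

Need y with c ∨ y = h and c ∧ y = g.
Checking each element gives: p, s, z.

p, s, z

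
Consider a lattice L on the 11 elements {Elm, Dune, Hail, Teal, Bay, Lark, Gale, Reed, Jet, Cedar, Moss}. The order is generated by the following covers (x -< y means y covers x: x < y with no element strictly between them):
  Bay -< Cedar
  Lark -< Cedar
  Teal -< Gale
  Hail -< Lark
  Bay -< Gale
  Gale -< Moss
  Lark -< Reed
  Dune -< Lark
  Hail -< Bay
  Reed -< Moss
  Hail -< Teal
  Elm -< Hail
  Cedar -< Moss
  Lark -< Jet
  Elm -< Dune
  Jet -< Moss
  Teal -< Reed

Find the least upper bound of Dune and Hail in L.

Lark

Common upper bounds of {Dune, Hail}: Cedar, Jet, Lark, Moss, Reed.
The least among these is Lark.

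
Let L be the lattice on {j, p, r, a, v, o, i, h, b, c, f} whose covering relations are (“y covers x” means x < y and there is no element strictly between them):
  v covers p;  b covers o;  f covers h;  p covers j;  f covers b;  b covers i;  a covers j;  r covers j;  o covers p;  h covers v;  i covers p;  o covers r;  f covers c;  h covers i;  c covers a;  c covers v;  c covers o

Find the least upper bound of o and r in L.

o

Common upper bounds of {o, r}: b, c, f, o.
The least among these is o.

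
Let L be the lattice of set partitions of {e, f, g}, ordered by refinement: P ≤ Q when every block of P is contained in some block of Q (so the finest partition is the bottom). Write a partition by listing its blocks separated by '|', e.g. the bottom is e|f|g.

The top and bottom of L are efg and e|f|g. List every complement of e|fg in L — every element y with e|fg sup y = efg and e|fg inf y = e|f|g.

Need y with e|fg ∨ y = efg and e|fg ∧ y = e|f|g.
Checking each element gives: ef|g, eg|f.

ef|g, eg|f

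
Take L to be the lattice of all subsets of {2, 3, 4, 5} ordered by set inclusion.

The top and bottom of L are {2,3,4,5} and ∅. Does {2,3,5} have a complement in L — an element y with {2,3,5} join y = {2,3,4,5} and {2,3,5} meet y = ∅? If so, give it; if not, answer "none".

Need y with {2,3,5} ∨ y = {2,3,4,5} and {2,3,5} ∧ y = ∅.
Checking each element gives: {4}.

{4}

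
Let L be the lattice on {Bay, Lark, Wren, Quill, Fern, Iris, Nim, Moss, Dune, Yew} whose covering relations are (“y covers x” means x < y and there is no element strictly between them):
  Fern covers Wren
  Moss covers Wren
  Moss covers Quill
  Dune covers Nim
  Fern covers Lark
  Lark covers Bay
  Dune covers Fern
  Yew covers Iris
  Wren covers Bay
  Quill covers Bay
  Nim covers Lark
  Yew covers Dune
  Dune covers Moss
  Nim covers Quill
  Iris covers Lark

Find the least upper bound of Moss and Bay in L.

Moss

Common upper bounds of {Moss, Bay}: Dune, Moss, Yew.
The least among these is Moss.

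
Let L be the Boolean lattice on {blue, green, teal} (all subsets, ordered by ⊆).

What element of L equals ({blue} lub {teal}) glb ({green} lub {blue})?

{blue}

{blue} ∨ {teal} = {blue,teal}
{green} ∨ {blue} = {blue,green}
{blue,teal} ∧ {blue,green} = {blue}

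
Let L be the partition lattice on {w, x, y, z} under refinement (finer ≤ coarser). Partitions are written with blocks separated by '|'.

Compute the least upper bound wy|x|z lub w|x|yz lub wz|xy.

The join of wy|x|z, w|x|yz, wz|xy merges any blocks that overlap across the partitions, giving wxyz.

wxyz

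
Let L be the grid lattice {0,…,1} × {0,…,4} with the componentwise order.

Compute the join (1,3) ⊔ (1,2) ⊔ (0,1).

(1,3)

Common upper bounds of {(1,3), (1,2), (0,1)}: (1,3), (1,4).
The least among these is (1,3).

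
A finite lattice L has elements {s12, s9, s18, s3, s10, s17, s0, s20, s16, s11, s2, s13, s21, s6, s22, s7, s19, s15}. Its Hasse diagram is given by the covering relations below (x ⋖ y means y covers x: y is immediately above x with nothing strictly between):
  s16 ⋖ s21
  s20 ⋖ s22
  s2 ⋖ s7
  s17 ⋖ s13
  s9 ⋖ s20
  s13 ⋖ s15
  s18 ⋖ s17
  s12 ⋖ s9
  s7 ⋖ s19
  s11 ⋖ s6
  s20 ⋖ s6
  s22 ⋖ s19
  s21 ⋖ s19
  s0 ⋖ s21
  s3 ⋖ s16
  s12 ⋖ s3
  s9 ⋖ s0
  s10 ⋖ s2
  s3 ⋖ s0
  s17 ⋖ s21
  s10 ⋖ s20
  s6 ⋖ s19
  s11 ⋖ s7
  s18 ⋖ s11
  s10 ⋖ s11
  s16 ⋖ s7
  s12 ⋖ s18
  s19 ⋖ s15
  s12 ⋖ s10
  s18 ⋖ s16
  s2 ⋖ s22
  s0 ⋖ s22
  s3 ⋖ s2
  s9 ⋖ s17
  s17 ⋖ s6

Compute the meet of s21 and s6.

Common lower bounds of {s21, s6}: s12, s17, s18, s9.
The greatest among these is s17.

s17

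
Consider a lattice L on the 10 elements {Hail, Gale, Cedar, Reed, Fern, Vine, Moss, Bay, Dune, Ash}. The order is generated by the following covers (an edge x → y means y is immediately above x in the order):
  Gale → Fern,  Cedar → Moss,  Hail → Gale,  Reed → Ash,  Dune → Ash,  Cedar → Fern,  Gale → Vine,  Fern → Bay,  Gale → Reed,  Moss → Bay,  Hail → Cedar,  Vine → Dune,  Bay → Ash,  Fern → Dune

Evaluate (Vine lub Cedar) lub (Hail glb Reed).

Vine ∨ Cedar = Dune
Hail ∧ Reed = Hail
Dune ∨ Hail = Dune

Dune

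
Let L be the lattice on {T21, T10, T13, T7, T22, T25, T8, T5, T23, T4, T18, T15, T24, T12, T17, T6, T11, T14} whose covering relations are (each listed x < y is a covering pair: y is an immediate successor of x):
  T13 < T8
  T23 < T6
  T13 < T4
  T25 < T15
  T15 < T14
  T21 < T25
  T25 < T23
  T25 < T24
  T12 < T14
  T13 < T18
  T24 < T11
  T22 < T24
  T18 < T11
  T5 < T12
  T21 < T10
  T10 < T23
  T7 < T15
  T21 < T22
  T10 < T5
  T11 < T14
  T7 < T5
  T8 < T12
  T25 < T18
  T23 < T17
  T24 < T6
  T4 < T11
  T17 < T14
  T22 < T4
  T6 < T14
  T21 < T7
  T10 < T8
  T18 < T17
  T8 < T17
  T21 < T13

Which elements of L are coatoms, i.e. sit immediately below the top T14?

T11, T12, T15, T17, T6

The coatoms are exactly the elements covered by T14: T11, T12, T15, T17, T6.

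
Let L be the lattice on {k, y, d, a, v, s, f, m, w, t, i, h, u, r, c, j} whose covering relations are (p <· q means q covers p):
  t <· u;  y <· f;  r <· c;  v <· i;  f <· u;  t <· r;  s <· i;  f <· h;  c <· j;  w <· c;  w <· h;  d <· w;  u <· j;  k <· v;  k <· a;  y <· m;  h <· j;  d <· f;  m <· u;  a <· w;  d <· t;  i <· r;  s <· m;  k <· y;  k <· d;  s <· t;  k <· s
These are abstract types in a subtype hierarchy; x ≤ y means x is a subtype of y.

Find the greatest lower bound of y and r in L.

k

Common lower bounds of {y, r}: k.
The greatest among these is k.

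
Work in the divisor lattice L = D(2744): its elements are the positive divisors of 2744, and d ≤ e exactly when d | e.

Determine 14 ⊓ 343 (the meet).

In the divisibility order, the meet is the greatest common divisor: gcd(14, 343) = 7.

7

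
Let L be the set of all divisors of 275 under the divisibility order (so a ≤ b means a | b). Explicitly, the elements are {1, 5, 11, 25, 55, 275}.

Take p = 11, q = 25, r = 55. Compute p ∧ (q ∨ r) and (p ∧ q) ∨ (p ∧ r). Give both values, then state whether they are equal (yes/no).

q ∨ r = 275, so p ∧ (q ∨ r) = 11 ∧ 275 = 11.
p ∧ q = 1 and p ∧ r = 11, so (p ∧ q) ∨ (p ∧ r) = 1 ∨ 11 = 11.
Equal: yes.

11; 11; yes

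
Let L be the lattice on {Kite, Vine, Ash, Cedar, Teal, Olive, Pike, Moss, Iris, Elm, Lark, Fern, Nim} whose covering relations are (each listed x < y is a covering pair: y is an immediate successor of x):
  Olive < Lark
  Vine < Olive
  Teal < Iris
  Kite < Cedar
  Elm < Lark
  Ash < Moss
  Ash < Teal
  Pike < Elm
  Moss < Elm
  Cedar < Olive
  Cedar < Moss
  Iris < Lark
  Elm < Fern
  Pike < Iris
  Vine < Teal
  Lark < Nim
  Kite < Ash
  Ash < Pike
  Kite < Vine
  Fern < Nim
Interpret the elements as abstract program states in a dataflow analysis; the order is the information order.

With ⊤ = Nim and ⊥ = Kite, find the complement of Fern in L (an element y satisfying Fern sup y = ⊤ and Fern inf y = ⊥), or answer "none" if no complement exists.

Vine

Need y with Fern ∨ y = Nim and Fern ∧ y = Kite.
Checking each element gives: Vine.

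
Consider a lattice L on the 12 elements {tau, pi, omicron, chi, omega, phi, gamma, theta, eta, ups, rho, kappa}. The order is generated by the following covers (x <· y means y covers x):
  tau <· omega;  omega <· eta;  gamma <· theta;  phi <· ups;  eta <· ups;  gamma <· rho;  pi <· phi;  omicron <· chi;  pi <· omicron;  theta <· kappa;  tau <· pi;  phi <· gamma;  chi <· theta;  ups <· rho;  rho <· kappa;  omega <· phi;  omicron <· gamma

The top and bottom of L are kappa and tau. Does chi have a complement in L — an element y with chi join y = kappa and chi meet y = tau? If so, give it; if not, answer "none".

Need y with chi ∨ y = kappa and chi ∧ y = tau.
Checking each element gives: eta.

eta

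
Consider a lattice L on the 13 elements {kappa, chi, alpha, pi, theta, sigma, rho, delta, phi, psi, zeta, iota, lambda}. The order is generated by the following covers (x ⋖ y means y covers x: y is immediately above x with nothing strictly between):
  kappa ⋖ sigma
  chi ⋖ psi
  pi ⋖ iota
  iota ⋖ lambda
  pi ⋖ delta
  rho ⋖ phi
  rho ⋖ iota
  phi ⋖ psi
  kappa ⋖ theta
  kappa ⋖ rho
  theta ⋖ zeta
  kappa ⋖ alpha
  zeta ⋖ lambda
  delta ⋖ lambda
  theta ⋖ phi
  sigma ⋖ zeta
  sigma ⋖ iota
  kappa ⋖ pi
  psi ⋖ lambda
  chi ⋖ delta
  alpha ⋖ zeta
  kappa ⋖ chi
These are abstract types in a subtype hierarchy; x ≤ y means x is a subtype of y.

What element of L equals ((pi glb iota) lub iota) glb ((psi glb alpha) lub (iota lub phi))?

iota

pi ∧ iota = pi
pi ∨ iota = iota
psi ∧ alpha = kappa
iota ∨ phi = lambda
kappa ∨ lambda = lambda
iota ∧ lambda = iota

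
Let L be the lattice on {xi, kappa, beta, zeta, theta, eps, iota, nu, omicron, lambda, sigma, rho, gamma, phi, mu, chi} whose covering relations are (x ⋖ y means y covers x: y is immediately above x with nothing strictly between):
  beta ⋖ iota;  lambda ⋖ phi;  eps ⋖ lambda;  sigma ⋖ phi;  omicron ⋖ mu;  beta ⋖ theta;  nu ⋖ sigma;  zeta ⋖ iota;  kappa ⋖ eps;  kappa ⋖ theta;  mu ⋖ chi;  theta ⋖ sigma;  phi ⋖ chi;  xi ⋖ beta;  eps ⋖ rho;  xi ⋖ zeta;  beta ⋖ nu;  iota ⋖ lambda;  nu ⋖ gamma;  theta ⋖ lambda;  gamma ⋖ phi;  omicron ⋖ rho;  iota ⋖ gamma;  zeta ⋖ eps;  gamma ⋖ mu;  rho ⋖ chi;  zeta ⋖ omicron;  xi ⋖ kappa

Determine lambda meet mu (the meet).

iota

Common lower bounds of {lambda, mu}: beta, iota, xi, zeta.
The greatest among these is iota.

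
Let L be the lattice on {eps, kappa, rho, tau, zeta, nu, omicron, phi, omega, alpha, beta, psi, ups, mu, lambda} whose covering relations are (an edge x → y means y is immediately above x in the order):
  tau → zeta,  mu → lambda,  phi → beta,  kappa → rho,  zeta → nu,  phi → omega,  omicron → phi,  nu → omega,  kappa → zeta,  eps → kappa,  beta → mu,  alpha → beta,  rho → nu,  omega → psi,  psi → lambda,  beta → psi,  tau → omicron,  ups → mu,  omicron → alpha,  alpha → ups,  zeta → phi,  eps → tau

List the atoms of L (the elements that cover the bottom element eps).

The atoms are exactly the elements that cover eps: kappa, tau.

kappa, tau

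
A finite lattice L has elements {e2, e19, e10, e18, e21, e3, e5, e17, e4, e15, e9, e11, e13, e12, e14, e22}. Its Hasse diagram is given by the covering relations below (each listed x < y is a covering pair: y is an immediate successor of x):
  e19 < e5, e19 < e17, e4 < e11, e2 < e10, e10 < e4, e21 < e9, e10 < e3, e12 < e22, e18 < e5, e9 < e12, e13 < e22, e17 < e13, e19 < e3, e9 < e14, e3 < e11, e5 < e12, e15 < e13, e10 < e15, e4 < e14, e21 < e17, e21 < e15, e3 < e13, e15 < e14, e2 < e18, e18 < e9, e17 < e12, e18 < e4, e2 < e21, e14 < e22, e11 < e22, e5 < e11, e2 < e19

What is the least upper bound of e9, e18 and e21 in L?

Common upper bounds of {e9, e18, e21}: e12, e14, e22, e9.
The least among these is e9.

e9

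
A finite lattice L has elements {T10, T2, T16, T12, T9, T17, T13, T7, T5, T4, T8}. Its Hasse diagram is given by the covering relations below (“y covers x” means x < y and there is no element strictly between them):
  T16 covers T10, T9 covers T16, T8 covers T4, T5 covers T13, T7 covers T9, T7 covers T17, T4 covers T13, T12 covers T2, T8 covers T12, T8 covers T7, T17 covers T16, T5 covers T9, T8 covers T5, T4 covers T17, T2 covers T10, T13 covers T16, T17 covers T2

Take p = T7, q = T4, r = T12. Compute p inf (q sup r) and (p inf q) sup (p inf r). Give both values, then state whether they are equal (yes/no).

q sup r = T8, so p inf (q sup r) = T7 inf T8 = T7.
p inf q = T17 and p inf r = T2, so (p inf q) sup (p inf r) = T17 sup T2 = T17.
Equal: no.

T7; T17; no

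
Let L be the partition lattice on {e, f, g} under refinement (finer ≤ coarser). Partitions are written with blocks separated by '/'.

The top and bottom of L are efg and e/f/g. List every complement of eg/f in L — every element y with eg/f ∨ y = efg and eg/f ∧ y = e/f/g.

e/fg, ef/g

Need y with eg/f ∨ y = efg and eg/f ∧ y = e/f/g.
Checking each element gives: e/fg, ef/g.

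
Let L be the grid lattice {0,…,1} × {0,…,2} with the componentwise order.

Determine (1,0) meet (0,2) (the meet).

(0,0)

Common lower bounds of {(1,0), (0,2)}: (0,0).
The greatest among these is (0,0).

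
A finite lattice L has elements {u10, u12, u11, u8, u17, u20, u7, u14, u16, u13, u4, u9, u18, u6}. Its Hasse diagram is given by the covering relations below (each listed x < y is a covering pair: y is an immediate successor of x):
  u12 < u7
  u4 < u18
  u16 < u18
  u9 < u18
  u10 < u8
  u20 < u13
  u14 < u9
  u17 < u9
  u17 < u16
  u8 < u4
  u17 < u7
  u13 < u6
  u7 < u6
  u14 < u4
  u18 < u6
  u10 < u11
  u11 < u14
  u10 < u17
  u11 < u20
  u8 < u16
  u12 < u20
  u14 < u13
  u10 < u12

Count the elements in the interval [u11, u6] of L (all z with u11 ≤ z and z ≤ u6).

The interval [u11, u6] = {u11, u13, u14, u18, u20, u4, u6, u9}, which has 8 elements.

8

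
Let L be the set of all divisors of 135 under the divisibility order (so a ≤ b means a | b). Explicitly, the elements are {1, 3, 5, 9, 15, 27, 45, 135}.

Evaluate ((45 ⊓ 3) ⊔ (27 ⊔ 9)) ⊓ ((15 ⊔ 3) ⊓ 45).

3

45 ∧ 3 = 3
27 ∨ 9 = 27
3 ∨ 27 = 27
15 ∨ 3 = 15
15 ∧ 45 = 15
27 ∧ 15 = 3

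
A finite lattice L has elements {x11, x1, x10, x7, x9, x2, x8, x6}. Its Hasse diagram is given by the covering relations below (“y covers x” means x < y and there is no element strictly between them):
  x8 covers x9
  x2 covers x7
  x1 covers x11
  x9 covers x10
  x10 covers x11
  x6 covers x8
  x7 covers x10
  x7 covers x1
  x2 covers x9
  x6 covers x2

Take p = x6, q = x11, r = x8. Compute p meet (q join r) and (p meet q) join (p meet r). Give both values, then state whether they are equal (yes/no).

q join r = x8, so p meet (q join r) = x6 meet x8 = x8.
p meet q = x11 and p meet r = x8, so (p meet q) join (p meet r) = x11 join x8 = x8.
Equal: yes.

x8; x8; yes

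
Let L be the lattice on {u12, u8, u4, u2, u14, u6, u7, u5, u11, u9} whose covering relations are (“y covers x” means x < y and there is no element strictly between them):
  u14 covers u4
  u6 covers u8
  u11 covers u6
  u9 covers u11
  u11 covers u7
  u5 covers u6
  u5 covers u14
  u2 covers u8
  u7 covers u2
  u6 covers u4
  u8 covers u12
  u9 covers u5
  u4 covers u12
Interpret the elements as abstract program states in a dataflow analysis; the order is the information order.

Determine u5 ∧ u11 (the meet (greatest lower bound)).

Common lower bounds of {u5, u11}: u12, u4, u6, u8.
The greatest among these is u6.

u6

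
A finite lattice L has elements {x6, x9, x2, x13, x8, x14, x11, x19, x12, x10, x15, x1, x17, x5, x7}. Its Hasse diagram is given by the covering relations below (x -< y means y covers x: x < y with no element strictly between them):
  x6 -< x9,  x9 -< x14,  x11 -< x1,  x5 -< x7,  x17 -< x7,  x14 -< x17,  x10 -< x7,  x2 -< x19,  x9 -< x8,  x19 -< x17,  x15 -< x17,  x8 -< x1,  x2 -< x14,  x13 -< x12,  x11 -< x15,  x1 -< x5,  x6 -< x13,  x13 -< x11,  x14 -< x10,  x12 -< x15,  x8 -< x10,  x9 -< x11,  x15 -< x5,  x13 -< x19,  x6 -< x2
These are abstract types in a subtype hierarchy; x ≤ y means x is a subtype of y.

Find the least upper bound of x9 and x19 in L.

Common upper bounds of {x9, x19}: x17, x7.
The least among these is x17.

x17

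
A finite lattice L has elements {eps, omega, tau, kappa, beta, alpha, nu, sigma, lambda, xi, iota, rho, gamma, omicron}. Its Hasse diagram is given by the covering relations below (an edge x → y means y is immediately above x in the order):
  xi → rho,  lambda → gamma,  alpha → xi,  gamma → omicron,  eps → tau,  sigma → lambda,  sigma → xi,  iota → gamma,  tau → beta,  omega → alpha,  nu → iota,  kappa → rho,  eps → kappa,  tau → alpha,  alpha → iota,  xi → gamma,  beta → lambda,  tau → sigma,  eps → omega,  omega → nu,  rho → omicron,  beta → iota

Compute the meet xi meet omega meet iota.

omega

Common lower bounds of {xi, omega, iota}: eps, omega.
The greatest among these is omega.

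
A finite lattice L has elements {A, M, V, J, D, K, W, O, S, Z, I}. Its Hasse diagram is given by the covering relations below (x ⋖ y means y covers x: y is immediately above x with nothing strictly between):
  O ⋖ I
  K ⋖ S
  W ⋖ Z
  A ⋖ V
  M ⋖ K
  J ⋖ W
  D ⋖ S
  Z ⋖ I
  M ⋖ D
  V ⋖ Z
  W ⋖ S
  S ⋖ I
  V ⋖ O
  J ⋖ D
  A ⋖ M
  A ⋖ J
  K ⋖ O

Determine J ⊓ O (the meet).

Common lower bounds of {J, O}: A.
The greatest among these is A.

A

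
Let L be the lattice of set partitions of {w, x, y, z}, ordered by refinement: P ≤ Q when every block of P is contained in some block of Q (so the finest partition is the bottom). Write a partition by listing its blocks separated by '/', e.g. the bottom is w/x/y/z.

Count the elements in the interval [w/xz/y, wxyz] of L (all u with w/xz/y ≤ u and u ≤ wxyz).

5

The interval [w/xz/y, wxyz] = {w/xyz, w/xz/y, wxyz, wxz/y, wy/xz}, which has 5 elements.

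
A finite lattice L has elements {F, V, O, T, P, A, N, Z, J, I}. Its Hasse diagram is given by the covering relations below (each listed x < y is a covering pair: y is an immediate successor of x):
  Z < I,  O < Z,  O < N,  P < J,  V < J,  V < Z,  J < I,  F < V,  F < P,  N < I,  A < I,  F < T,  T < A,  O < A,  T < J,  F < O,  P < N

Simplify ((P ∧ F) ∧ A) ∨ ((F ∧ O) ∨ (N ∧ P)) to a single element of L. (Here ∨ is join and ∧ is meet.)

P

P ∧ F = F
F ∧ A = F
F ∧ O = F
N ∧ P = P
F ∨ P = P
F ∨ P = P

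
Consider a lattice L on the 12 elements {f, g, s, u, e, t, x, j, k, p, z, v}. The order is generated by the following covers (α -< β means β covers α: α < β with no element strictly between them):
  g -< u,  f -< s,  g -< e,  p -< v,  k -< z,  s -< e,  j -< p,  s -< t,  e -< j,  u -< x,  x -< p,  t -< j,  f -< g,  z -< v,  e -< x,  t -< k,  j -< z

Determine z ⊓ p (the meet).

Common lower bounds of {z, p}: e, f, g, j, s, t.
The greatest among these is j.

j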